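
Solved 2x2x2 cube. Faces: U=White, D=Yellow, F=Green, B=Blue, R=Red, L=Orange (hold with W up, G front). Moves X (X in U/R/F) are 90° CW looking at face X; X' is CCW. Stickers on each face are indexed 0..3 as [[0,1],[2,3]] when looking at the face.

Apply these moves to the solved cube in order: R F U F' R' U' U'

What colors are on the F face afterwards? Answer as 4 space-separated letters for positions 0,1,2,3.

Answer: B Y W G

Derivation:
After move 1 (R): R=RRRR U=WGWG F=GYGY D=YBYB B=WBWB
After move 2 (F): F=GGYY U=WGOO R=WRGR D=RRYB L=OYOB
After move 3 (U): U=OWOG F=WRYY R=WBGR B=OYWB L=GGOB
After move 4 (F'): F=RYWY U=OWWG R=RBRR D=GBYB L=GGOO
After move 5 (R'): R=BRRR U=OWWO F=RWWG D=GYYY B=BYBB
After move 6 (U'): U=WOOW F=GGWG R=RWRR B=BRBB L=BYOO
After move 7 (U'): U=OWWO F=BYWG R=GGRR B=RWBB L=BROO
Query: F face = BYWG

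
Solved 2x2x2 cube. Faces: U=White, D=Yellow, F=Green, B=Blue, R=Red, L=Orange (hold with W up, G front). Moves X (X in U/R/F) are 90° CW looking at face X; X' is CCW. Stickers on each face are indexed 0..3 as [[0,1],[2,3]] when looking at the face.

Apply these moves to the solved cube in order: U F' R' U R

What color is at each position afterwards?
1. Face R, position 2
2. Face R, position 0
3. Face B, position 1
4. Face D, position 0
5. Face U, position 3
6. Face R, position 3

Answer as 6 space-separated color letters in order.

After move 1 (U): U=WWWW F=RRGG R=BBRR B=OOBB L=GGOO
After move 2 (F'): F=RGRG U=WWBR R=YBYR D=GOYY L=GWOW
After move 3 (R'): R=BRYY U=WBBO F=RWRR D=GGYG B=YOOB
After move 4 (U): U=BWOB F=BRRR R=YOYY B=GWOB L=RWOW
After move 5 (R): R=YYYO U=BROR F=BGRG D=GOYG B=BWWB
Query 1: R[2] = Y
Query 2: R[0] = Y
Query 3: B[1] = W
Query 4: D[0] = G
Query 5: U[3] = R
Query 6: R[3] = O

Answer: Y Y W G R O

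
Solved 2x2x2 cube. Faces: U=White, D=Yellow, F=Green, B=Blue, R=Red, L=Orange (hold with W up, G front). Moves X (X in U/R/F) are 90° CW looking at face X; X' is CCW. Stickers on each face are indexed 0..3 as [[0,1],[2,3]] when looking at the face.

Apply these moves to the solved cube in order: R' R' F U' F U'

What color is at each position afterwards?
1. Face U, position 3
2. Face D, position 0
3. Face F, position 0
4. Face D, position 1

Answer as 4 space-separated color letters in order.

Answer: W Y G G

Derivation:
After move 1 (R'): R=RRRR U=WBWB F=GWGW D=YGYG B=YBYB
After move 2 (R'): R=RRRR U=WYWY F=GBGB D=YWYW B=GBGB
After move 3 (F): F=GGBB U=WYOO R=WRYR D=RRYW L=OYOW
After move 4 (U'): U=YOWO F=OYBB R=GGYR B=WRGB L=GBOW
After move 5 (F): F=BOBY U=YOWB R=WGOR D=YGYW L=GROR
After move 6 (U'): U=OBYW F=GRBY R=BOOR B=WGGB L=WROR
Query 1: U[3] = W
Query 2: D[0] = Y
Query 3: F[0] = G
Query 4: D[1] = G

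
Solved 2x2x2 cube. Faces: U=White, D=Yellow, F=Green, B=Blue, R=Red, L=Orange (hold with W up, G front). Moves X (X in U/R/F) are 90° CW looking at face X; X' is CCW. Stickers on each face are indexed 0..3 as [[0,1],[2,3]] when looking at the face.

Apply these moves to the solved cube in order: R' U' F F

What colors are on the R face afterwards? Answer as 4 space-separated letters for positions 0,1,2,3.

After move 1 (R'): R=RRRR U=WBWB F=GWGW D=YGYG B=YBYB
After move 2 (U'): U=BBWW F=OOGW R=GWRR B=RRYB L=YBOO
After move 3 (F): F=GOWO U=BBOB R=WWWR D=RGYG L=YYOG
After move 4 (F): F=WGOO U=BBGY R=OWBR D=WWYG L=YROG
Query: R face = OWBR

Answer: O W B R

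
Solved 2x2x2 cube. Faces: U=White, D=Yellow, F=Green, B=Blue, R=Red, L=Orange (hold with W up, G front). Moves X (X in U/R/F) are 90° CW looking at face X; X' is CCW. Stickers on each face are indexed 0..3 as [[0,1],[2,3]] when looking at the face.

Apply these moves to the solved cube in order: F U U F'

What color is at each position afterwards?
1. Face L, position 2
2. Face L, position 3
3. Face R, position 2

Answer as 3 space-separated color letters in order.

After move 1 (F): F=GGGG U=WWOO R=WRWR D=RRYY L=OYOY
After move 2 (U): U=OWOW F=WRGG R=BBWR B=OYBB L=GGOY
After move 3 (U): U=OOWW F=BBGG R=OYWR B=GGBB L=WROY
After move 4 (F'): F=BGBG U=OOOW R=RYRR D=RYYY L=WWOW
Query 1: L[2] = O
Query 2: L[3] = W
Query 3: R[2] = R

Answer: O W R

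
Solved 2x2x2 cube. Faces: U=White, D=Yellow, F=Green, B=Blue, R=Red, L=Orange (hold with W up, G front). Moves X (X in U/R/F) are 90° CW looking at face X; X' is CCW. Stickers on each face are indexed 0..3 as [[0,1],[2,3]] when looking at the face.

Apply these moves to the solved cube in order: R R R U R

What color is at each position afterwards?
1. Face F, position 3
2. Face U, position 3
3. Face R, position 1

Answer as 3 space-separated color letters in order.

Answer: G W Y

Derivation:
After move 1 (R): R=RRRR U=WGWG F=GYGY D=YBYB B=WBWB
After move 2 (R): R=RRRR U=WYWY F=GBGB D=YWYW B=GBGB
After move 3 (R): R=RRRR U=WBWB F=GWGW D=YGYG B=YBYB
After move 4 (U): U=WWBB F=RRGW R=YBRR B=OOYB L=GWOO
After move 5 (R): R=RYRB U=WRBW F=RGGG D=YYYO B=BOWB
Query 1: F[3] = G
Query 2: U[3] = W
Query 3: R[1] = Y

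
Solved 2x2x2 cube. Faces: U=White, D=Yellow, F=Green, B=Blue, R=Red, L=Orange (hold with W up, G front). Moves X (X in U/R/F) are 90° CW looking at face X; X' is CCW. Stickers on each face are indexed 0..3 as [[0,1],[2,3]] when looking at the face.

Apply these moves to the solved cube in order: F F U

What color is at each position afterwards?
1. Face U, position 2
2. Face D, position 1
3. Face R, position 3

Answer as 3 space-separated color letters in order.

After move 1 (F): F=GGGG U=WWOO R=WRWR D=RRYY L=OYOY
After move 2 (F): F=GGGG U=WWYY R=OROR D=WWYY L=OROR
After move 3 (U): U=YWYW F=ORGG R=BBOR B=ORBB L=GGOR
Query 1: U[2] = Y
Query 2: D[1] = W
Query 3: R[3] = R

Answer: Y W R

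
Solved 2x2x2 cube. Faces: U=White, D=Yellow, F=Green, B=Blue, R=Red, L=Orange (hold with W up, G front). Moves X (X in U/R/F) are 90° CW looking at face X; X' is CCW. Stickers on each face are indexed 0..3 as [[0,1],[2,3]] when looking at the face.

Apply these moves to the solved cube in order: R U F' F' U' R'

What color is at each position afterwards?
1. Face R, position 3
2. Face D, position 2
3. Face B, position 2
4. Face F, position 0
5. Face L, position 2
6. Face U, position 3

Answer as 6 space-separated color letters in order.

After move 1 (R): R=RRRR U=WGWG F=GYGY D=YBYB B=WBWB
After move 2 (U): U=WWGG F=RRGY R=WBRR B=OOWB L=GYOO
After move 3 (F'): F=RYRG U=WWWR R=BBYR D=YOYB L=GGOG
After move 4 (F'): F=YGRR U=WWBY R=OBYR D=GGYB L=GROW
After move 5 (U'): U=WYWB F=GRRR R=YGYR B=OBWB L=OOOW
After move 6 (R'): R=GRYY U=WWWO F=GYRB D=GRYR B=BBGB
Query 1: R[3] = Y
Query 2: D[2] = Y
Query 3: B[2] = G
Query 4: F[0] = G
Query 5: L[2] = O
Query 6: U[3] = O

Answer: Y Y G G O O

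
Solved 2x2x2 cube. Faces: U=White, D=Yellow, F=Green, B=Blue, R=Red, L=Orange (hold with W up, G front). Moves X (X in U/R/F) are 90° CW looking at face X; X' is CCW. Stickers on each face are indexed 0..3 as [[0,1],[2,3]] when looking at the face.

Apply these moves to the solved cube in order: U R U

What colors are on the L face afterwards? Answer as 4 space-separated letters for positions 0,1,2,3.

Answer: R Y O O

Derivation:
After move 1 (U): U=WWWW F=RRGG R=BBRR B=OOBB L=GGOO
After move 2 (R): R=RBRB U=WRWG F=RYGY D=YBYO B=WOWB
After move 3 (U): U=WWGR F=RBGY R=WORB B=GGWB L=RYOO
Query: L face = RYOO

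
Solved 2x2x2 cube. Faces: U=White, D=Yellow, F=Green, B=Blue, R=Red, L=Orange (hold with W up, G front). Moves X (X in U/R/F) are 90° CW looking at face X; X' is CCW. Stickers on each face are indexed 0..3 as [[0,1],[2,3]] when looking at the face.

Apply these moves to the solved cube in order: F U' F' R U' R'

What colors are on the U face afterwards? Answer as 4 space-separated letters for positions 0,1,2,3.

After move 1 (F): F=GGGG U=WWOO R=WRWR D=RRYY L=OYOY
After move 2 (U'): U=WOWO F=OYGG R=GGWR B=WRBB L=BBOY
After move 3 (F'): F=YGOG U=WOGW R=RGRR D=BYYY L=BOOW
After move 4 (R): R=RRRG U=WGGG F=YYOY D=BBYW B=WROB
After move 5 (U'): U=GGWG F=BOOY R=YYRG B=RROB L=WROW
After move 6 (R'): R=YGYR U=GOWR F=BGOG D=BOYY B=WRBB
Query: U face = GOWR

Answer: G O W R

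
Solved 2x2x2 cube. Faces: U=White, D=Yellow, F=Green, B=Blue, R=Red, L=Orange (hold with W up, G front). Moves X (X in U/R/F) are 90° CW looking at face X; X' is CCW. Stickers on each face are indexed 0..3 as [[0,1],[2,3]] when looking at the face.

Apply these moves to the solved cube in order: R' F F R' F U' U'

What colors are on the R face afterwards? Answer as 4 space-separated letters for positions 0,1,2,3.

After move 1 (R'): R=RRRR U=WBWB F=GWGW D=YGYG B=YBYB
After move 2 (F): F=GGWW U=WBOO R=WRBR D=RRYG L=OYOG
After move 3 (F): F=WGWG U=WBGY R=OROR D=BWYG L=OROR
After move 4 (R'): R=RROO U=WYGY F=WBWY D=BGYG B=GBWB
After move 5 (F): F=WWYB U=WYRR R=GRYO D=ORYG L=OBOG
After move 6 (U'): U=YRWR F=OBYB R=WWYO B=GRWB L=GBOG
After move 7 (U'): U=RRYW F=GBYB R=OBYO B=WWWB L=GROG
Query: R face = OBYO

Answer: O B Y O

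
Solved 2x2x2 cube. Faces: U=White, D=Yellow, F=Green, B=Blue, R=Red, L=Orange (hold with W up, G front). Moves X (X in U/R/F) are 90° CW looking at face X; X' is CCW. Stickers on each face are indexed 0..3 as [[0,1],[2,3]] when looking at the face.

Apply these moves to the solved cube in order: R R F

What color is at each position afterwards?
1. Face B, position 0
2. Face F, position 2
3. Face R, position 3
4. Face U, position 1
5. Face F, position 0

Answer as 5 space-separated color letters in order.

Answer: G B R Y G

Derivation:
After move 1 (R): R=RRRR U=WGWG F=GYGY D=YBYB B=WBWB
After move 2 (R): R=RRRR U=WYWY F=GBGB D=YWYW B=GBGB
After move 3 (F): F=GGBB U=WYOO R=WRYR D=RRYW L=OYOW
Query 1: B[0] = G
Query 2: F[2] = B
Query 3: R[3] = R
Query 4: U[1] = Y
Query 5: F[0] = G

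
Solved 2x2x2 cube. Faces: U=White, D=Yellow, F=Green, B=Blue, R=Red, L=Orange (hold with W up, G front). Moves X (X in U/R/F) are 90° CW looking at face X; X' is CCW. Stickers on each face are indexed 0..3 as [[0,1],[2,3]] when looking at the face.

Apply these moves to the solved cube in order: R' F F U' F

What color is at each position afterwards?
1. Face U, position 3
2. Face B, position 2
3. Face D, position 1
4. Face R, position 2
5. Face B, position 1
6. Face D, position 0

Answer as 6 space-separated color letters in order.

Answer: B Y W G R O

Derivation:
After move 1 (R'): R=RRRR U=WBWB F=GWGW D=YGYG B=YBYB
After move 2 (F): F=GGWW U=WBOO R=WRBR D=RRYG L=OYOG
After move 3 (F): F=WGWG U=WBGY R=OROR D=BWYG L=OROR
After move 4 (U'): U=BYWG F=ORWG R=WGOR B=ORYB L=YBOR
After move 5 (F): F=WOGR U=BYRB R=WGGR D=OWYG L=YBOW
Query 1: U[3] = B
Query 2: B[2] = Y
Query 3: D[1] = W
Query 4: R[2] = G
Query 5: B[1] = R
Query 6: D[0] = O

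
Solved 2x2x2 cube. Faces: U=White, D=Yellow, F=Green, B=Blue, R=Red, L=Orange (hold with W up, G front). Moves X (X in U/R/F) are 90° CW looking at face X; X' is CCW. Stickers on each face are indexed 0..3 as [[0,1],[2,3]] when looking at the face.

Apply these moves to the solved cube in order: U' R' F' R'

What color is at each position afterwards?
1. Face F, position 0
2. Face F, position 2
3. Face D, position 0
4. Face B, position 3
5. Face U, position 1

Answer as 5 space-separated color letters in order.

Answer: W O B B Y

Derivation:
After move 1 (U'): U=WWWW F=OOGG R=GGRR B=RRBB L=BBOO
After move 2 (R'): R=GRGR U=WBWR F=OWGW D=YOYG B=YRYB
After move 3 (F'): F=WWOG U=WBGG R=ORYR D=BOYG L=BROW
After move 4 (R'): R=RROY U=WYGY F=WBOG D=BWYG B=GROB
Query 1: F[0] = W
Query 2: F[2] = O
Query 3: D[0] = B
Query 4: B[3] = B
Query 5: U[1] = Y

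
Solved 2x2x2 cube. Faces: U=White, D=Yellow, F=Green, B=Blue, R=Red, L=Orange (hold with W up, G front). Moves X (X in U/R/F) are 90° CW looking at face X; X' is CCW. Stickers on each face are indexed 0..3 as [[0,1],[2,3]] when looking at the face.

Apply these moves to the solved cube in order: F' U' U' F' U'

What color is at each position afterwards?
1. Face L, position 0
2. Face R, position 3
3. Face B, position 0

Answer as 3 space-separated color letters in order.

After move 1 (F'): F=GGGG U=WWRR R=YRYR D=OOYY L=OWOW
After move 2 (U'): U=WRWR F=OWGG R=GGYR B=YRBB L=BBOW
After move 3 (U'): U=RRWW F=BBGG R=OWYR B=GGBB L=YROW
After move 4 (F'): F=BGBG U=RROY R=OWOR D=RWYY L=YWOW
After move 5 (U'): U=RYRO F=YWBG R=BGOR B=OWBB L=GGOW
Query 1: L[0] = G
Query 2: R[3] = R
Query 3: B[0] = O

Answer: G R O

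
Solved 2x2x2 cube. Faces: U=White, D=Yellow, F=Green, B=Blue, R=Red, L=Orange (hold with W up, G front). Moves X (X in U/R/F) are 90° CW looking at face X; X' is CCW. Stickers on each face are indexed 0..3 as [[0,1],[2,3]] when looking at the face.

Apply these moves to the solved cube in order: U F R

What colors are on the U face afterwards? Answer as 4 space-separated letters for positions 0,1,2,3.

Answer: W R O R

Derivation:
After move 1 (U): U=WWWW F=RRGG R=BBRR B=OOBB L=GGOO
After move 2 (F): F=GRGR U=WWOG R=WBWR D=RBYY L=GYOY
After move 3 (R): R=WWRB U=WROR F=GBGY D=RBYO B=GOWB
Query: U face = WROR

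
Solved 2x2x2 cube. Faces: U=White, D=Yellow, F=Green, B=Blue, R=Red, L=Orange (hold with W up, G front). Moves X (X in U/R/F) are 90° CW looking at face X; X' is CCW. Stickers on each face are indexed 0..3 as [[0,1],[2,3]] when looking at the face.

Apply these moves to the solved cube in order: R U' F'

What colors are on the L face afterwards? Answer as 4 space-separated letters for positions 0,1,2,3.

Answer: W W O W

Derivation:
After move 1 (R): R=RRRR U=WGWG F=GYGY D=YBYB B=WBWB
After move 2 (U'): U=GGWW F=OOGY R=GYRR B=RRWB L=WBOO
After move 3 (F'): F=OYOG U=GGGR R=BYYR D=BOYB L=WWOW
Query: L face = WWOW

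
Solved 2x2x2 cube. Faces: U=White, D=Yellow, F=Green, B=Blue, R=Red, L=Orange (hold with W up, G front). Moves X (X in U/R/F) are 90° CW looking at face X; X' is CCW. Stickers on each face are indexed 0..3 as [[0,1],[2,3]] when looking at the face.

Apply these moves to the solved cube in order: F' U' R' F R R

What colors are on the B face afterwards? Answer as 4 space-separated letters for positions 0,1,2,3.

Answer: R R O B

Derivation:
After move 1 (F'): F=GGGG U=WWRR R=YRYR D=OOYY L=OWOW
After move 2 (U'): U=WRWR F=OWGG R=GGYR B=YRBB L=BBOW
After move 3 (R'): R=GRGY U=WBWY F=ORGR D=OWYG B=YROB
After move 4 (F): F=GORR U=WBWB R=WRYY D=GGYG L=BOOW
After move 5 (R): R=YWYR U=WOWR F=GGRG D=GOYY B=BRBB
After move 6 (R): R=YYRW U=WGWG F=GORY D=GBYB B=RROB
Query: B face = RROB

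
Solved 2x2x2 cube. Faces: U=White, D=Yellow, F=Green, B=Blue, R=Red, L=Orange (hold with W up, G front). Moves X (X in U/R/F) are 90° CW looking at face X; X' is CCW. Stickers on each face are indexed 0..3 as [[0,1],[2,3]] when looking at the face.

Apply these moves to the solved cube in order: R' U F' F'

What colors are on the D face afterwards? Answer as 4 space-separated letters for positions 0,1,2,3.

After move 1 (R'): R=RRRR U=WBWB F=GWGW D=YGYG B=YBYB
After move 2 (U): U=WWBB F=RRGW R=YBRR B=OOYB L=GWOO
After move 3 (F'): F=RWRG U=WWYR R=GBYR D=WOYG L=GBOB
After move 4 (F'): F=WGRR U=WWGY R=OBWR D=BBYG L=GROY
Query: D face = BBYG

Answer: B B Y G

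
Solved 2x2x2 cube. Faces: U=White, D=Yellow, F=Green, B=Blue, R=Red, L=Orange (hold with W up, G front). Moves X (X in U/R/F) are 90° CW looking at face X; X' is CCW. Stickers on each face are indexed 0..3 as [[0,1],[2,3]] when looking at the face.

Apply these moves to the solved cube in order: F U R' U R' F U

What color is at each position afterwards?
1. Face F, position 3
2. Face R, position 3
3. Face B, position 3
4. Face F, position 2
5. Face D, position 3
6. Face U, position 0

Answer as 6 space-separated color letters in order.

Answer: O B B B W Y

Derivation:
After move 1 (F): F=GGGG U=WWOO R=WRWR D=RRYY L=OYOY
After move 2 (U): U=OWOW F=WRGG R=BBWR B=OYBB L=GGOY
After move 3 (R'): R=BRBW U=OBOO F=WWGW D=RRYG B=YYRB
After move 4 (U): U=OOOB F=BRGW R=YYBW B=GGRB L=WWOY
After move 5 (R'): R=YWYB U=OROG F=BOGB D=RRYW B=GGRB
After move 6 (F): F=GBBO U=ORYW R=OWGB D=YYYW L=WROR
After move 7 (U): U=YOWR F=OWBO R=GGGB B=WRRB L=GBOR
Query 1: F[3] = O
Query 2: R[3] = B
Query 3: B[3] = B
Query 4: F[2] = B
Query 5: D[3] = W
Query 6: U[0] = Y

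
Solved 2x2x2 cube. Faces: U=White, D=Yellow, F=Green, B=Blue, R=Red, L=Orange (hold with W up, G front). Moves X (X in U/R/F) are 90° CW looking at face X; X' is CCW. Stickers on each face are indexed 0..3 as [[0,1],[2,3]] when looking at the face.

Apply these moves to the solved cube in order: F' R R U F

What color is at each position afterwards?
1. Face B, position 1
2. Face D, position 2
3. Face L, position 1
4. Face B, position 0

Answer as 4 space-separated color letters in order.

After move 1 (F'): F=GGGG U=WWRR R=YRYR D=OOYY L=OWOW
After move 2 (R): R=YYRR U=WGRG F=GOGY D=OBYB B=RBWB
After move 3 (R): R=RYRY U=WORY F=GBGB D=OWYR B=GBGB
After move 4 (U): U=RWYO F=RYGB R=GBRY B=OWGB L=GBOW
After move 5 (F): F=GRBY U=RWWB R=YBOY D=RGYR L=GOOW
Query 1: B[1] = W
Query 2: D[2] = Y
Query 3: L[1] = O
Query 4: B[0] = O

Answer: W Y O O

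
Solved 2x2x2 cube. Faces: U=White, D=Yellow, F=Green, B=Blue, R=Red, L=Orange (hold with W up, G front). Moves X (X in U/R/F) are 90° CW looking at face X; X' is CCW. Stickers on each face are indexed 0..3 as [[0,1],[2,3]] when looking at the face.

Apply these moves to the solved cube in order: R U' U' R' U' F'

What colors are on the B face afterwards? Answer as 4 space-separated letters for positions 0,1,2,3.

Answer: O R B B

Derivation:
After move 1 (R): R=RRRR U=WGWG F=GYGY D=YBYB B=WBWB
After move 2 (U'): U=GGWW F=OOGY R=GYRR B=RRWB L=WBOO
After move 3 (U'): U=GWGW F=WBGY R=OORR B=GYWB L=RROO
After move 4 (R'): R=OROR U=GWGG F=WWGW D=YBYY B=BYBB
After move 5 (U'): U=WGGG F=RRGW R=WWOR B=ORBB L=BYOO
After move 6 (F'): F=RWRG U=WGWO R=BWYR D=YOYY L=BGOG
Query: B face = ORBB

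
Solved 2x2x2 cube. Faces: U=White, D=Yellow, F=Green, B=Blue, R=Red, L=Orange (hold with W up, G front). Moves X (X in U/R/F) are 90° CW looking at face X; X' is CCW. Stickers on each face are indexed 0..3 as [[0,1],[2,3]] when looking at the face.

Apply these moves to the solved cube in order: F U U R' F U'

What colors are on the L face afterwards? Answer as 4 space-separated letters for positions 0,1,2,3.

Answer: Y G O B

Derivation:
After move 1 (F): F=GGGG U=WWOO R=WRWR D=RRYY L=OYOY
After move 2 (U): U=OWOW F=WRGG R=BBWR B=OYBB L=GGOY
After move 3 (U): U=OOWW F=BBGG R=OYWR B=GGBB L=WROY
After move 4 (R'): R=YROW U=OBWG F=BOGW D=RBYG B=YGRB
After move 5 (F): F=GBWO U=OBYR R=WRGW D=OYYG L=WROB
After move 6 (U'): U=BROY F=WRWO R=GBGW B=WRRB L=YGOB
Query: L face = YGOB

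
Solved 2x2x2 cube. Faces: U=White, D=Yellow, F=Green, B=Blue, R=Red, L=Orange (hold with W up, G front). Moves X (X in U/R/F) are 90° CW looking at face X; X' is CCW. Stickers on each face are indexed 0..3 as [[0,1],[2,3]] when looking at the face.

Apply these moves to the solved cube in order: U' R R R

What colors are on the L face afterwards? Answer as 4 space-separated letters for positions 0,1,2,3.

After move 1 (U'): U=WWWW F=OOGG R=GGRR B=RRBB L=BBOO
After move 2 (R): R=RGRG U=WOWG F=OYGY D=YBYR B=WRWB
After move 3 (R): R=RRGG U=WYWY F=OBGR D=YWYW B=GROB
After move 4 (R): R=GRGR U=WBWR F=OWGW D=YOYG B=YRYB
Query: L face = BBOO

Answer: B B O O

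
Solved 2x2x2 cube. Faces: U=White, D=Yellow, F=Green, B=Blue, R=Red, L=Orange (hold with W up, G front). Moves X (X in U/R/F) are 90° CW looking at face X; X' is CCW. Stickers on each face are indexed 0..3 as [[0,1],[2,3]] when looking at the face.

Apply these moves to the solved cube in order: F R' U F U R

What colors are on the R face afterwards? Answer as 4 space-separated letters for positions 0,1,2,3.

After move 1 (F): F=GGGG U=WWOO R=WRWR D=RRYY L=OYOY
After move 2 (R'): R=RRWW U=WBOB F=GWGO D=RGYG B=YBRB
After move 3 (U): U=OWBB F=RRGO R=YBWW B=OYRB L=GWOY
After move 4 (F): F=GROR U=OWYW R=BBBW D=WYYG L=GROG
After move 5 (U): U=YOWW F=BBOR R=OYBW B=GRRB L=GROG
After move 6 (R): R=BOWY U=YBWR F=BYOG D=WRYG B=WROB
Query: R face = BOWY

Answer: B O W Y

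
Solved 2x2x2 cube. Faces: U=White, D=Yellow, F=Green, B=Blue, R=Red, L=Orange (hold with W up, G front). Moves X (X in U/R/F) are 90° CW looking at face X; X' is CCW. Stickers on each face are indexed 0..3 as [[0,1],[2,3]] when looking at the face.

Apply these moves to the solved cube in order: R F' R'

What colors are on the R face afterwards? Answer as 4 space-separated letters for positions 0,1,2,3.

Answer: R R B Y

Derivation:
After move 1 (R): R=RRRR U=WGWG F=GYGY D=YBYB B=WBWB
After move 2 (F'): F=YYGG U=WGRR R=BRYR D=OOYB L=OGOW
After move 3 (R'): R=RRBY U=WWRW F=YGGR D=OYYG B=BBOB
Query: R face = RRBY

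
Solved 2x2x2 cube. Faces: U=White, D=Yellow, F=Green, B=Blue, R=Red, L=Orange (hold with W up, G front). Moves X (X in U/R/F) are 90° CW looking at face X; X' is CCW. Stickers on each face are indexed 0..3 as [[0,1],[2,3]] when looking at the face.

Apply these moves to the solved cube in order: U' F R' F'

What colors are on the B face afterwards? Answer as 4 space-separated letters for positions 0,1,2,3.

After move 1 (U'): U=WWWW F=OOGG R=GGRR B=RRBB L=BBOO
After move 2 (F): F=GOGO U=WWOB R=WGWR D=RGYY L=BYOY
After move 3 (R'): R=GRWW U=WBOR F=GWGB D=ROYO B=YRGB
After move 4 (F'): F=WBGG U=WBGW R=ORRW D=YYYO L=BROO
Query: B face = YRGB

Answer: Y R G B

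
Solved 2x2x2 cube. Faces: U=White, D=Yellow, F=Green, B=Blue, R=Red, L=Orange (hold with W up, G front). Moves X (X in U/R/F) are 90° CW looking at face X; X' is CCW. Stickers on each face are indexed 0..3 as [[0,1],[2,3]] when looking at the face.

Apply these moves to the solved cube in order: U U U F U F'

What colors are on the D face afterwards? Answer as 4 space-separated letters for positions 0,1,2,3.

After move 1 (U): U=WWWW F=RRGG R=BBRR B=OOBB L=GGOO
After move 2 (U): U=WWWW F=BBGG R=OORR B=GGBB L=RROO
After move 3 (U): U=WWWW F=OOGG R=GGRR B=RRBB L=BBOO
After move 4 (F): F=GOGO U=WWOB R=WGWR D=RGYY L=BYOY
After move 5 (U): U=OWBW F=WGGO R=RRWR B=BYBB L=GOOY
After move 6 (F'): F=GOWG U=OWRW R=GRRR D=OYYY L=GWOB
Query: D face = OYYY

Answer: O Y Y Y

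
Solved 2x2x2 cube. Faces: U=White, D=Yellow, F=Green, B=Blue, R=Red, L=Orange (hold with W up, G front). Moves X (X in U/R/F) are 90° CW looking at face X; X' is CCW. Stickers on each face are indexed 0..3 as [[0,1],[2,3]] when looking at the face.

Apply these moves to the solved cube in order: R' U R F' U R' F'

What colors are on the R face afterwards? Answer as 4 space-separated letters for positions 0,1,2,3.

Answer: Y B W Y

Derivation:
After move 1 (R'): R=RRRR U=WBWB F=GWGW D=YGYG B=YBYB
After move 2 (U): U=WWBB F=RRGW R=YBRR B=OOYB L=GWOO
After move 3 (R): R=RYRB U=WRBW F=RGGG D=YYYO B=BOWB
After move 4 (F'): F=GGRG U=WRRR R=YYYB D=WOYO L=GWOB
After move 5 (U): U=RWRR F=YYRG R=BOYB B=GWWB L=GGOB
After move 6 (R'): R=OBBY U=RWRG F=YWRR D=WYYG B=OWOB
After move 7 (F'): F=WRYR U=RWOB R=YBWY D=GBYG L=GGOR
Query: R face = YBWY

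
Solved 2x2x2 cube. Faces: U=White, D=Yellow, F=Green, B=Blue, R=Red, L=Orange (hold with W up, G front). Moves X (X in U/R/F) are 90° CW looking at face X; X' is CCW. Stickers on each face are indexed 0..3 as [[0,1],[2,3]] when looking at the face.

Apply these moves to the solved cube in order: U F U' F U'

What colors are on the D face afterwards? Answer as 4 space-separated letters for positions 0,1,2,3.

Answer: W G Y Y

Derivation:
After move 1 (U): U=WWWW F=RRGG R=BBRR B=OOBB L=GGOO
After move 2 (F): F=GRGR U=WWOG R=WBWR D=RBYY L=GYOY
After move 3 (U'): U=WGWO F=GYGR R=GRWR B=WBBB L=OOOY
After move 4 (F): F=GGRY U=WGYO R=WROR D=WGYY L=OROB
After move 5 (U'): U=GOWY F=ORRY R=GGOR B=WRBB L=WBOB
Query: D face = WGYY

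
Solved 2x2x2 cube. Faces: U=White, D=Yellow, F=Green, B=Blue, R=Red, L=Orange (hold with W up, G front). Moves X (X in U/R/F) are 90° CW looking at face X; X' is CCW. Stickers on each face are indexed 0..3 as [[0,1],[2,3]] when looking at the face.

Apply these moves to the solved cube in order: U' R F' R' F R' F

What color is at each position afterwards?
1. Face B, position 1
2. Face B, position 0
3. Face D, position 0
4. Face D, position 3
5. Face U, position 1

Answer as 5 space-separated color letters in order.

Answer: R G R O O

Derivation:
After move 1 (U'): U=WWWW F=OOGG R=GGRR B=RRBB L=BBOO
After move 2 (R): R=RGRG U=WOWG F=OYGY D=YBYR B=WRWB
After move 3 (F'): F=YYOG U=WORR R=BGYG D=BOYR L=BGOW
After move 4 (R'): R=GGBY U=WWRW F=YOOR D=BYYG B=RROB
After move 5 (F): F=OYRO U=WWWG R=RGWY D=BGYG L=BBOY
After move 6 (R'): R=GYRW U=WOWR F=OWRG D=BYYO B=GRGB
After move 7 (F): F=ROGW U=WOYB R=WYRW D=RGYO L=BBOY
Query 1: B[1] = R
Query 2: B[0] = G
Query 3: D[0] = R
Query 4: D[3] = O
Query 5: U[1] = O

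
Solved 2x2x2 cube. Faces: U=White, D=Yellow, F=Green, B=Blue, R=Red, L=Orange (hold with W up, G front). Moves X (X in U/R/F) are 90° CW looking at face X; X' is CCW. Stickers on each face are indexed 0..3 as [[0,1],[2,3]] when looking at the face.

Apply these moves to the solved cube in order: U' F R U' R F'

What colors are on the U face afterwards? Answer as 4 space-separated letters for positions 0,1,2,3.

Answer: O Y R G

Derivation:
After move 1 (U'): U=WWWW F=OOGG R=GGRR B=RRBB L=BBOO
After move 2 (F): F=GOGO U=WWOB R=WGWR D=RGYY L=BYOY
After move 3 (R): R=WWRG U=WOOO F=GGGY D=RBYR B=BRWB
After move 4 (U'): U=OOWO F=BYGY R=GGRG B=WWWB L=BROY
After move 5 (R): R=RGGG U=OYWY F=BBGR D=RWYW B=OWOB
After move 6 (F'): F=BRBG U=OYRG R=WGRG D=RYYW L=BYOW
Query: U face = OYRG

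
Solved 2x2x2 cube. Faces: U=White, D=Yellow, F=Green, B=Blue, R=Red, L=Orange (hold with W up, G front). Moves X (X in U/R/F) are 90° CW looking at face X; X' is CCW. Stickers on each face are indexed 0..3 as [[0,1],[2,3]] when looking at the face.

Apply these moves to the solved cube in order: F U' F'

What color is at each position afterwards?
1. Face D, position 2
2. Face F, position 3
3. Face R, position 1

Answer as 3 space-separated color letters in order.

After move 1 (F): F=GGGG U=WWOO R=WRWR D=RRYY L=OYOY
After move 2 (U'): U=WOWO F=OYGG R=GGWR B=WRBB L=BBOY
After move 3 (F'): F=YGOG U=WOGW R=RGRR D=BYYY L=BOOW
Query 1: D[2] = Y
Query 2: F[3] = G
Query 3: R[1] = G

Answer: Y G G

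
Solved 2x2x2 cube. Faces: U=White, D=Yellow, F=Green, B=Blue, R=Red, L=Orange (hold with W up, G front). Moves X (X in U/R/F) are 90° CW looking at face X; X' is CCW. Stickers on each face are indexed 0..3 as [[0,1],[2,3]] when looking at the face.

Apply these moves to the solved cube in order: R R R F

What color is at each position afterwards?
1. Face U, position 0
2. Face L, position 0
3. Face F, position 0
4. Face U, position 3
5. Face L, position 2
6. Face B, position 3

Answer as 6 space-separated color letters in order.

After move 1 (R): R=RRRR U=WGWG F=GYGY D=YBYB B=WBWB
After move 2 (R): R=RRRR U=WYWY F=GBGB D=YWYW B=GBGB
After move 3 (R): R=RRRR U=WBWB F=GWGW D=YGYG B=YBYB
After move 4 (F): F=GGWW U=WBOO R=WRBR D=RRYG L=OYOG
Query 1: U[0] = W
Query 2: L[0] = O
Query 3: F[0] = G
Query 4: U[3] = O
Query 5: L[2] = O
Query 6: B[3] = B

Answer: W O G O O B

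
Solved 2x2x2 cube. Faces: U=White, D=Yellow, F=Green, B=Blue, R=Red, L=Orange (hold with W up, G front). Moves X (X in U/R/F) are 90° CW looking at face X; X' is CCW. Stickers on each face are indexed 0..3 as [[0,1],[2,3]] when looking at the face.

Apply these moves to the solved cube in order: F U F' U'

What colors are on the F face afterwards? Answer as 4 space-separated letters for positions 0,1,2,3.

After move 1 (F): F=GGGG U=WWOO R=WRWR D=RRYY L=OYOY
After move 2 (U): U=OWOW F=WRGG R=BBWR B=OYBB L=GGOY
After move 3 (F'): F=RGWG U=OWBW R=RBRR D=GYYY L=GWOO
After move 4 (U'): U=WWOB F=GWWG R=RGRR B=RBBB L=OYOO
Query: F face = GWWG

Answer: G W W G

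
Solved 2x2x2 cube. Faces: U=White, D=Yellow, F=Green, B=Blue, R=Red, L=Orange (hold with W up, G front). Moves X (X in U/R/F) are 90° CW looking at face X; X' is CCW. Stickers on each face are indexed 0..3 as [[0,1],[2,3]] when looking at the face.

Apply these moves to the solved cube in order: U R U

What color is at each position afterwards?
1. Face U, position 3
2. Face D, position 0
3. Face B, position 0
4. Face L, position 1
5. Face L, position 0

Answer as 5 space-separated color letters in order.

After move 1 (U): U=WWWW F=RRGG R=BBRR B=OOBB L=GGOO
After move 2 (R): R=RBRB U=WRWG F=RYGY D=YBYO B=WOWB
After move 3 (U): U=WWGR F=RBGY R=WORB B=GGWB L=RYOO
Query 1: U[3] = R
Query 2: D[0] = Y
Query 3: B[0] = G
Query 4: L[1] = Y
Query 5: L[0] = R

Answer: R Y G Y R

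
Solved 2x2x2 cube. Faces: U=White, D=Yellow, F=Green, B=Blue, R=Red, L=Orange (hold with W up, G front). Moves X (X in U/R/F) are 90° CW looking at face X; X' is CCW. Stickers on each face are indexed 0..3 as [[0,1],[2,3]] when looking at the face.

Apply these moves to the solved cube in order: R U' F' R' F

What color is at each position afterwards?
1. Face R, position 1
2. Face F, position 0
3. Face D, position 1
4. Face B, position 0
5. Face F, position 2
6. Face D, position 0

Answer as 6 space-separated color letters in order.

After move 1 (R): R=RRRR U=WGWG F=GYGY D=YBYB B=WBWB
After move 2 (U'): U=GGWW F=OOGY R=GYRR B=RRWB L=WBOO
After move 3 (F'): F=OYOG U=GGGR R=BYYR D=BOYB L=WWOW
After move 4 (R'): R=YRBY U=GWGR F=OGOR D=BYYG B=BROB
After move 5 (F): F=OORG U=GWWW R=GRRY D=BYYG L=WBOY
Query 1: R[1] = R
Query 2: F[0] = O
Query 3: D[1] = Y
Query 4: B[0] = B
Query 5: F[2] = R
Query 6: D[0] = B

Answer: R O Y B R B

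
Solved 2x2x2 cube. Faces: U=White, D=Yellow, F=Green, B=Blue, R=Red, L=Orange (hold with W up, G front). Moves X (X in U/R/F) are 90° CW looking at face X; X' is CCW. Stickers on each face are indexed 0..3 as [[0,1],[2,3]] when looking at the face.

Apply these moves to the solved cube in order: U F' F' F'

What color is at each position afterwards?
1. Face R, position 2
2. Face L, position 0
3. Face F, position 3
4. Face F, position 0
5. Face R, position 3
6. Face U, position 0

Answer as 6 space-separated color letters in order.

After move 1 (U): U=WWWW F=RRGG R=BBRR B=OOBB L=GGOO
After move 2 (F'): F=RGRG U=WWBR R=YBYR D=GOYY L=GWOW
After move 3 (F'): F=GGRR U=WWYY R=OBGR D=WWYY L=GROB
After move 4 (F'): F=GRGR U=WWOG R=WBWR D=RBYY L=GYOY
Query 1: R[2] = W
Query 2: L[0] = G
Query 3: F[3] = R
Query 4: F[0] = G
Query 5: R[3] = R
Query 6: U[0] = W

Answer: W G R G R W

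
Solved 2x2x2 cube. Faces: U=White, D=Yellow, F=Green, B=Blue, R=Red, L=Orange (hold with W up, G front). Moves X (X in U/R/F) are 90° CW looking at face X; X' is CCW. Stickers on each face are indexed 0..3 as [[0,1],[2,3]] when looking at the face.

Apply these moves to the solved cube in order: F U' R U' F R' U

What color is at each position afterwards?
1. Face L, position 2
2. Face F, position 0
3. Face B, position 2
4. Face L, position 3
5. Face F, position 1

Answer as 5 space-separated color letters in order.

After move 1 (F): F=GGGG U=WWOO R=WRWR D=RRYY L=OYOY
After move 2 (U'): U=WOWO F=OYGG R=GGWR B=WRBB L=BBOY
After move 3 (R): R=WGRG U=WYWG F=ORGY D=RBYW B=OROB
After move 4 (U'): U=YGWW F=BBGY R=ORRG B=WGOB L=OROY
After move 5 (F): F=GBYB U=YGYR R=WRWG D=ROYW L=OROB
After move 6 (R'): R=RGWW U=YOYW F=GGYR D=RBYB B=WGOB
After move 7 (U): U=YYWO F=RGYR R=WGWW B=OROB L=GGOB
Query 1: L[2] = O
Query 2: F[0] = R
Query 3: B[2] = O
Query 4: L[3] = B
Query 5: F[1] = G

Answer: O R O B G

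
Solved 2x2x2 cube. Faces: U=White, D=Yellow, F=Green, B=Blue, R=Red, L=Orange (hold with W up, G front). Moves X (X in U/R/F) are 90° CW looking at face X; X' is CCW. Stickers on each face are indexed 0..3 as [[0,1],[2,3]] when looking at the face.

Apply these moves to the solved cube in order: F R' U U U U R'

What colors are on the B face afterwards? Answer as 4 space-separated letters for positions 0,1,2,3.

After move 1 (F): F=GGGG U=WWOO R=WRWR D=RRYY L=OYOY
After move 2 (R'): R=RRWW U=WBOB F=GWGO D=RGYG B=YBRB
After move 3 (U): U=OWBB F=RRGO R=YBWW B=OYRB L=GWOY
After move 4 (U): U=BOBW F=YBGO R=OYWW B=GWRB L=RROY
After move 5 (U): U=BBWO F=OYGO R=GWWW B=RRRB L=YBOY
After move 6 (U): U=WBOB F=GWGO R=RRWW B=YBRB L=OYOY
After move 7 (R'): R=RWRW U=WROY F=GBGB D=RWYO B=GBGB
Query: B face = GBGB

Answer: G B G B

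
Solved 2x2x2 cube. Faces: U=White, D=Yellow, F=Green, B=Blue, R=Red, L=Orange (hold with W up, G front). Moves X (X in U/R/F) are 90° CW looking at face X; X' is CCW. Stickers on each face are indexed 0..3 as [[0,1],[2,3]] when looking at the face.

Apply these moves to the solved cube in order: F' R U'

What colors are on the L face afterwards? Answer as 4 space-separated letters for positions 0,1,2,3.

After move 1 (F'): F=GGGG U=WWRR R=YRYR D=OOYY L=OWOW
After move 2 (R): R=YYRR U=WGRG F=GOGY D=OBYB B=RBWB
After move 3 (U'): U=GGWR F=OWGY R=GORR B=YYWB L=RBOW
Query: L face = RBOW

Answer: R B O W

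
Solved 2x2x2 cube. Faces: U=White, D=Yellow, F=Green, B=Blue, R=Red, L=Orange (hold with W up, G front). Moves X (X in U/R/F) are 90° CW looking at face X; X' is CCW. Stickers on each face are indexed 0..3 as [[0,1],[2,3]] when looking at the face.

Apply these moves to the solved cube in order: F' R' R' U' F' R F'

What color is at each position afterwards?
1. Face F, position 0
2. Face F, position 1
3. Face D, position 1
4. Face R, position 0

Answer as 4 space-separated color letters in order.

After move 1 (F'): F=GGGG U=WWRR R=YRYR D=OOYY L=OWOW
After move 2 (R'): R=RRYY U=WBRB F=GWGR D=OGYG B=YBOB
After move 3 (R'): R=RYRY U=WORY F=GBGB D=OWYR B=GBGB
After move 4 (U'): U=OYWR F=OWGB R=GBRY B=RYGB L=GBOW
After move 5 (F'): F=WBOG U=OYGR R=WBOY D=BWYR L=GROW
After move 6 (R): R=OWYB U=OBGG F=WWOR D=BGYR B=RYYB
After move 7 (F'): F=WRWO U=OBOY R=GWBB D=RWYR L=GGOG
Query 1: F[0] = W
Query 2: F[1] = R
Query 3: D[1] = W
Query 4: R[0] = G

Answer: W R W G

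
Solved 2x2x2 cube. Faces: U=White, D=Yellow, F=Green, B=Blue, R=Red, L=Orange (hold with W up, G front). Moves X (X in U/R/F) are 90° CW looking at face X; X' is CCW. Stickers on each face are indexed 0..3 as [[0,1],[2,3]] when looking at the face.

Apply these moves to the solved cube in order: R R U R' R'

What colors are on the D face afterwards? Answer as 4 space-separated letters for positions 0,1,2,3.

After move 1 (R): R=RRRR U=WGWG F=GYGY D=YBYB B=WBWB
After move 2 (R): R=RRRR U=WYWY F=GBGB D=YWYW B=GBGB
After move 3 (U): U=WWYY F=RRGB R=GBRR B=OOGB L=GBOO
After move 4 (R'): R=BRGR U=WGYO F=RWGY D=YRYB B=WOWB
After move 5 (R'): R=RRBG U=WWYW F=RGGO D=YWYY B=BORB
Query: D face = YWYY

Answer: Y W Y Y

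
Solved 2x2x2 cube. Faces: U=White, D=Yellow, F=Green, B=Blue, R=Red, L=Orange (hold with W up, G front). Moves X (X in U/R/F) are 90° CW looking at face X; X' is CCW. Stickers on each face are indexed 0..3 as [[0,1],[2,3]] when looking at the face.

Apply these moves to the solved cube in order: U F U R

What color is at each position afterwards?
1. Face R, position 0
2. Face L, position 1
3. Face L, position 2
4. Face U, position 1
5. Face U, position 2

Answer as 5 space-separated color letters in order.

Answer: W R O B G

Derivation:
After move 1 (U): U=WWWW F=RRGG R=BBRR B=OOBB L=GGOO
After move 2 (F): F=GRGR U=WWOG R=WBWR D=RBYY L=GYOY
After move 3 (U): U=OWGW F=WBGR R=OOWR B=GYBB L=GROY
After move 4 (R): R=WORO U=OBGR F=WBGY D=RBYG B=WYWB
Query 1: R[0] = W
Query 2: L[1] = R
Query 3: L[2] = O
Query 4: U[1] = B
Query 5: U[2] = G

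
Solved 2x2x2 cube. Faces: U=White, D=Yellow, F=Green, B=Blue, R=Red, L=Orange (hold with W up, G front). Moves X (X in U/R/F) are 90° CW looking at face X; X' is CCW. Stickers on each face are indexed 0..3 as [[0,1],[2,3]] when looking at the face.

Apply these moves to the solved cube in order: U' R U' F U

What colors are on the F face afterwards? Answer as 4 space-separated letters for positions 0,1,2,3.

Answer: W Y Y B

Derivation:
After move 1 (U'): U=WWWW F=OOGG R=GGRR B=RRBB L=BBOO
After move 2 (R): R=RGRG U=WOWG F=OYGY D=YBYR B=WRWB
After move 3 (U'): U=OGWW F=BBGY R=OYRG B=RGWB L=WROO
After move 4 (F): F=GBYB U=OGOR R=WYWG D=ROYR L=WYOB
After move 5 (U): U=OORG F=WYYB R=RGWG B=WYWB L=GBOB
Query: F face = WYYB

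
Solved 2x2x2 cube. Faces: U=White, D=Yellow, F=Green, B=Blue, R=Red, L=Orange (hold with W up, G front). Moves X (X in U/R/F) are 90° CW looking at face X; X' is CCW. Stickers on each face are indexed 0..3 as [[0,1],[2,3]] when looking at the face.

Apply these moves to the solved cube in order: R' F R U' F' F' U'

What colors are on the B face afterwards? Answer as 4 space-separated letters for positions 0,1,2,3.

Answer: G R B B

Derivation:
After move 1 (R'): R=RRRR U=WBWB F=GWGW D=YGYG B=YBYB
After move 2 (F): F=GGWW U=WBOO R=WRBR D=RRYG L=OYOG
After move 3 (R): R=BWRR U=WGOW F=GRWG D=RYYY B=OBBB
After move 4 (U'): U=GWWO F=OYWG R=GRRR B=BWBB L=OBOG
After move 5 (F'): F=YGOW U=GWGR R=YRRR D=BGYY L=OOOW
After move 6 (F'): F=GWYO U=GWYR R=GRBR D=OWYY L=OROG
After move 7 (U'): U=WRGY F=ORYO R=GWBR B=GRBB L=BWOG
Query: B face = GRBB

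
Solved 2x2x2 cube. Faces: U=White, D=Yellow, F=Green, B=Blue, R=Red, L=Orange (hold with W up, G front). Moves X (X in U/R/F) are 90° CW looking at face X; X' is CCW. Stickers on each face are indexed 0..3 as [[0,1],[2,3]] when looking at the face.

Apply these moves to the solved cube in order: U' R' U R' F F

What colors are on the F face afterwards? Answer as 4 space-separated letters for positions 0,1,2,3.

Answer: B G W G

Derivation:
After move 1 (U'): U=WWWW F=OOGG R=GGRR B=RRBB L=BBOO
After move 2 (R'): R=GRGR U=WBWR F=OWGW D=YOYG B=YRYB
After move 3 (U): U=WWRB F=GRGW R=YRGR B=BBYB L=OWOO
After move 4 (R'): R=RRYG U=WYRB F=GWGB D=YRYW B=GBOB
After move 5 (F): F=GGBW U=WYOW R=RRBG D=YRYW L=OYOR
After move 6 (F): F=BGWG U=WYRY R=ORWG D=BRYW L=OYOR
Query: F face = BGWG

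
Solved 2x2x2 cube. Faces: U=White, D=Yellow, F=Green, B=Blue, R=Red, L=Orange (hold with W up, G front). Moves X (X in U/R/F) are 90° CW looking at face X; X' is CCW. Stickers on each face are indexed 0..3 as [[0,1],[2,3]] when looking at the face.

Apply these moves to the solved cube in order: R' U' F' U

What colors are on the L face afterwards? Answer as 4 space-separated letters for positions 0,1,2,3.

Answer: O W O W

Derivation:
After move 1 (R'): R=RRRR U=WBWB F=GWGW D=YGYG B=YBYB
After move 2 (U'): U=BBWW F=OOGW R=GWRR B=RRYB L=YBOO
After move 3 (F'): F=OWOG U=BBGR R=GWYR D=BOYG L=YWOW
After move 4 (U): U=GBRB F=GWOG R=RRYR B=YWYB L=OWOW
Query: L face = OWOW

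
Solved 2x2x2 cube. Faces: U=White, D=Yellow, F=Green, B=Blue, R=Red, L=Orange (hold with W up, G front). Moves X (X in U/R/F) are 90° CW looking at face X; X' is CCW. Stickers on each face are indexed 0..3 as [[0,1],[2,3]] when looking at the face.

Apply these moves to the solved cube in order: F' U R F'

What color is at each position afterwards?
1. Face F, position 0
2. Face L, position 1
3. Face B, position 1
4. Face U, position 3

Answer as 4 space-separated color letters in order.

After move 1 (F'): F=GGGG U=WWRR R=YRYR D=OOYY L=OWOW
After move 2 (U): U=RWRW F=YRGG R=BBYR B=OWBB L=GGOW
After move 3 (R): R=YBRB U=RRRG F=YOGY D=OBYO B=WWWB
After move 4 (F'): F=OYYG U=RRYR R=BBOB D=GWYO L=GGOR
Query 1: F[0] = O
Query 2: L[1] = G
Query 3: B[1] = W
Query 4: U[3] = R

Answer: O G W R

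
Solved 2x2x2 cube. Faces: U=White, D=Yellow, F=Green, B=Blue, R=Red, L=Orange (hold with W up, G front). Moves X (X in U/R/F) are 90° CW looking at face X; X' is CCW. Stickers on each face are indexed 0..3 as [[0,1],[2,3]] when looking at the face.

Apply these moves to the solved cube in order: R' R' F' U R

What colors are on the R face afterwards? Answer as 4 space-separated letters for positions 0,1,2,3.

After move 1 (R'): R=RRRR U=WBWB F=GWGW D=YGYG B=YBYB
After move 2 (R'): R=RRRR U=WYWY F=GBGB D=YWYW B=GBGB
After move 3 (F'): F=BBGG U=WYRR R=WRYR D=OOYW L=OYOW
After move 4 (U): U=RWRY F=WRGG R=GBYR B=OYGB L=BBOW
After move 5 (R): R=YGRB U=RRRG F=WOGW D=OGYO B=YYWB
Query: R face = YGRB

Answer: Y G R B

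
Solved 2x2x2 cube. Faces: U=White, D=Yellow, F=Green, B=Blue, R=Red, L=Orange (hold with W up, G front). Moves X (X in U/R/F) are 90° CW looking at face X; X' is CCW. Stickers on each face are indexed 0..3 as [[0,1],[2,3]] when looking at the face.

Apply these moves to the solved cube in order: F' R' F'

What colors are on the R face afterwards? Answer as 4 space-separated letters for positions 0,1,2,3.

Answer: G R O Y

Derivation:
After move 1 (F'): F=GGGG U=WWRR R=YRYR D=OOYY L=OWOW
After move 2 (R'): R=RRYY U=WBRB F=GWGR D=OGYG B=YBOB
After move 3 (F'): F=WRGG U=WBRY R=GROY D=WWYG L=OBOR
Query: R face = GROY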